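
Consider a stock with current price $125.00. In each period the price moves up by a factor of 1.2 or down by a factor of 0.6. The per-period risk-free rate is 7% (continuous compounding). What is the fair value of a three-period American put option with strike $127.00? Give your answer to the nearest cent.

$17.71

Risk-neutral probability p = (e^0.07 − 0.6)/(1.2 − 0.6) = 0.4725/0.6000 = 0.7875
Terminal stock prices: S_uuu = 216, S_uud = 108, S_udd = 54, S_ddd = 27
Terminal payoffs (K − S): max(-89, 0) = 0, max(19, 0) = 19, max(73, 0) = 73, max(100, 0) = 100
Node uu (S = 180): continuation = e^(−0.07)·[0.7875·0.0000 + 0.2125·19.0000] = 3.7643; exercise value = 0.0000 ≤ continuation, so V_uu = 3.7643
Node ud (S = 90): continuation = e^(−0.07)·[0.7875·19.0000 + 0.2125·73.0000] = 28.4140; exercise value = 37.0000 > continuation, so V_ud = 37.0000 (exercise)
Node dd (S = 45): continuation = e^(−0.07)·[0.7875·73.0000 + 0.2125·100.0000] = 73.4140; exercise value = 82.0000 > continuation, so V_dd = 82.0000 (exercise)
Node u (S = 150): continuation = e^(−0.07)·[0.7875·3.7643 + 0.2125·37.0000] = 10.0945; exercise value = 0.0000 ≤ continuation, so V_u = 10.0945
Node d (S = 75): continuation = e^(−0.07)·[0.7875·37.0000 + 0.2125·82.0000] = 43.4140; exercise value = 52.0000 > continuation, so V_d = 52.0000 (exercise)
Node 0 (S = 125): continuation = e^(−0.07)·[0.7875·10.0945 + 0.2125·52.0000] = 17.7144; exercise value = 2.0000 ≤ continuation, so V_0 = 17.7144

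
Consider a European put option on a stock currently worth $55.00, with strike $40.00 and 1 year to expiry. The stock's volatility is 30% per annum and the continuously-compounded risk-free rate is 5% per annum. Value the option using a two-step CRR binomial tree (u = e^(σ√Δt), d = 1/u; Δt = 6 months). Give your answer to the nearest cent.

$0.93

CRR parameters: u = e^(σ√Δt) = e^(0.3·√0.5) = 1.2363, d = 1/u = 0.8089
Per-period rate: rΔt = 0.05·0.5 = 0.025, so R = e^0.025 = 1.0253
Risk-neutral probability p = (e^0.025 − 0.8089)/(1.2363 − 0.8089) = 0.2165/0.4275 = 0.5064
Terminal stock prices: S_uu = 84.07, S_ud = 55, S_dd = 35.98
Terminal payoffs (K − S): max(-44.07, 0) = 0, max(-15, 0) = 0, max(4.016, 0) = 4.016
Node u (S = 68): V_u = e^(−0.025)·[0.5064·0.0000 + 0.4936·0.0000] = 0.0000
Node d (S = 44.49): V_d = e^(−0.025)·[0.5064·0.0000 + 0.4936·4.0162] = 1.9335
Node 0 (S = 55): V_0 = e^(−0.025)·[0.5064·0.0000 + 0.4936·1.9335] = 0.9308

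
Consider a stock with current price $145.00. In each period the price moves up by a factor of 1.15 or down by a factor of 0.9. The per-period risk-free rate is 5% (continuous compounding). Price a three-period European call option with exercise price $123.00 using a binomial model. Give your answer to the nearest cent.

Risk-neutral probability p = (e^0.05 − 0.9)/(1.15 − 0.9) = 0.1513/0.2500 = 0.6051
Terminal stock prices: S_uuu = 220.5, S_uud = 172.6, S_udd = 135.1, S_ddd = 105.7
Terminal payoffs (S − K): max(97.53, 0) = 97.53, max(49.59, 0) = 49.59, max(12.07, 0) = 12.07, max(-17.29, 0) = 0
Node uu (S = 191.8): V_uu = e^(−0.05)·[0.6051·97.5269 + 0.3949·49.5862] = 74.7613
Node ud (S = 150.1): V_ud = e^(−0.05)·[0.6051·49.5862 + 0.3949·12.0675] = 33.0738
Node dd (S = 117.5): V_dd = e^(−0.05)·[0.6051·12.0675 + 0.3949·0.0000] = 6.9457
Node u (S = 166.8): V_u = e^(−0.05)·[0.6051·74.7613 + 0.3949·33.0738] = 55.4550
Node d (S = 130.5): V_d = e^(−0.05)·[0.6051·33.0738 + 0.3949·6.9457] = 21.6456
Node 0 (S = 145): V_0 = e^(−0.05)·[0.6051·55.4550 + 0.3949·21.6456] = 40.0497

$40.05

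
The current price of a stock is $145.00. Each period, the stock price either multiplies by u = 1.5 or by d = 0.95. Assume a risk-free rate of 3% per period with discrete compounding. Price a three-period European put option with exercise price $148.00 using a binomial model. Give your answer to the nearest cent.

Risk-neutral probability p = (1 + 0.03 − 0.95)/(1.5 − 0.95) = 0.0800/0.5500 = 0.1455
Terminal stock prices: S_uuu = 489.4, S_uud = 309.9, S_udd = 196.3, S_ddd = 124.3
Terminal payoffs (K − S): max(-341.4, 0) = 0, max(-161.9, 0) = 0, max(-48.29, 0) = 0, max(23.68, 0) = 23.68
Node uu (S = 326.2): V_uu = 1/1.03·[0.1455·0.0000 + 0.8545·0.0000] = 0.0000
Node ud (S = 206.6): V_ud = 1/1.03·[0.1455·0.0000 + 0.8545·0.0000] = 0.0000
Node dd (S = 130.9): V_dd = 1/1.03·[0.1455·0.0000 + 0.8545·23.6806] = 19.6468
Node u (S = 217.5): V_u = 1/1.03·[0.1455·0.0000 + 0.8545·0.0000] = 0.0000
Node d (S = 137.8): V_d = 1/1.03·[0.1455·0.0000 + 0.8545·19.6468] = 16.3001
Node 0 (S = 145): V_0 = 1/1.03·[0.1455·0.0000 + 0.8545·16.3001] = 13.5234

$13.52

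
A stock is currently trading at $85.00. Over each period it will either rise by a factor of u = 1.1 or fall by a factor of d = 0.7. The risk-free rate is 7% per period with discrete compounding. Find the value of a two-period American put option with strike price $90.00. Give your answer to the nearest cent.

Risk-neutral probability p = (1 + 0.07 − 0.7)/(1.1 − 0.7) = 0.3700/0.4000 = 0.9250
Terminal stock prices: S_uu = 102.9, S_ud = 65.45, S_dd = 41.65
Terminal payoffs (K − S): max(-12.85, 0) = 0, max(24.55, 0) = 24.55, max(48.35, 0) = 48.35
Node u (S = 93.5): continuation = 1/1.07·[0.9250·0.0000 + 0.0750·24.5500] = 1.7208; exercise value = 0.0000 ≤ continuation, so V_u = 1.7208
Node d (S = 59.5): continuation = 1/1.07·[0.9250·24.5500 + 0.0750·48.3500] = 24.6121; exercise value = 30.5000 > continuation, so V_d = 30.5000 (exercise)
Node 0 (S = 85): continuation = 1/1.07·[0.9250·1.7208 + 0.0750·30.5000] = 3.6255; exercise value = 5.0000 > continuation, so V_0 = 5.0000 (exercise)

$5.00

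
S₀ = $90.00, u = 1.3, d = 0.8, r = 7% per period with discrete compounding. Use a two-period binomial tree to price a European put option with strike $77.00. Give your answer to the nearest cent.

$3.59

Risk-neutral probability p = (1 + 0.07 − 0.8)/(1.3 − 0.8) = 0.2700/0.5000 = 0.5400
Terminal stock prices: S_uu = 152.1, S_ud = 93.6, S_dd = 57.6
Terminal payoffs (K − S): max(-75.1, 0) = 0, max(-16.6, 0) = 0, max(19.4, 0) = 19.4
Node u (S = 117): V_u = 1/1.07·[0.5400·0.0000 + 0.4600·0.0000] = 0.0000
Node d (S = 72): V_d = 1/1.07·[0.5400·0.0000 + 0.4600·19.4000] = 8.3402
Node 0 (S = 90): V_0 = 1/1.07·[0.5400·0.0000 + 0.4600·8.3402] = 3.5855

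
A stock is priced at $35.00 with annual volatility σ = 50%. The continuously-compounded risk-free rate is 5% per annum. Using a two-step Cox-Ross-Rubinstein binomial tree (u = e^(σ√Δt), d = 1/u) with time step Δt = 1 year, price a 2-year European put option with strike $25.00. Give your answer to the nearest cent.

CRR parameters: u = e^(σ√Δt) = e^(0.5·√1) = 1.6487, d = 1/u = 0.6065
Per-period rate: rΔt = 0.05·1 = 0.05, so R = e^0.05 = 1.0513
Risk-neutral probability p = (e^0.05 − 0.6065)/(1.6487 − 0.6065) = 0.4447/1.0422 = 0.4267
Terminal stock prices: S_uu = 95.14, S_ud = 35, S_dd = 12.88
Terminal payoffs (K − S): max(-70.14, 0) = 0, max(-10, 0) = 0, max(12.12, 0) = 12.12
Node u (S = 57.71): V_u = e^(−0.05)·[0.4267·0.0000 + 0.5733·0.0000] = 0.0000
Node d (S = 21.23): V_d = e^(−0.05)·[0.4267·0.0000 + 0.5733·12.1242] = 6.6114
Node 0 (S = 35): V_0 = e^(−0.05)·[0.4267·0.0000 + 0.5733·6.6114] = 3.6052

$3.61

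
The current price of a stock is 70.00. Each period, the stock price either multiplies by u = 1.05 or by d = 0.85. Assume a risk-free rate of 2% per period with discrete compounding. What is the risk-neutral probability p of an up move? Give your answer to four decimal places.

p = 0.8500

Risk-neutral probability p = (1 + 0.02 − 0.85)/(1.05 − 0.85) = 0.1700/0.2000 = 0.8500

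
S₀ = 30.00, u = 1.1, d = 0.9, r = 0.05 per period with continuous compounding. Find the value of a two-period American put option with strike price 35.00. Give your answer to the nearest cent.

5.00

Risk-neutral probability p = (e^0.05 − 0.9)/(1.1 − 0.9) = 0.1513/0.2000 = 0.7564
Terminal stock prices: S_uu = 36.3, S_ud = 29.7, S_dd = 24.3
Terminal payoffs (K − S): max(-1.3, 0) = 0, max(5.3, 0) = 5.3, max(10.7, 0) = 10.7
Node u (S = 33): continuation = e^(−0.05)·[0.7564·0.0000 + 0.2436·5.3000] = 1.2283; exercise value = 2.0000 > continuation, so V_u = 2.0000 (exercise)
Node d (S = 27): continuation = e^(−0.05)·[0.7564·5.3000 + 0.2436·10.7000] = 6.2930; exercise value = 8.0000 > continuation, so V_d = 8.0000 (exercise)
Node 0 (S = 30): continuation = e^(−0.05)·[0.7564·2.0000 + 0.2436·8.0000] = 3.2930; exercise value = 5.0000 > continuation, so V_0 = 5.0000 (exercise)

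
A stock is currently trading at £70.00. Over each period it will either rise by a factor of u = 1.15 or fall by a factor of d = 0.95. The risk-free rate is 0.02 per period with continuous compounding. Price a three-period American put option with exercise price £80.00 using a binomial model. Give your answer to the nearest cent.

Risk-neutral probability p = (e^0.02 − 0.95)/(1.15 − 0.95) = 0.0702/0.2000 = 0.3510
Terminal stock prices: S_uuu = 106.5, S_uud = 87.95, S_udd = 72.65, S_ddd = 60.02
Terminal payoffs (K − S): max(-26.46, 0) = 0, max(-7.946, 0) = 0, max(7.349, 0) = 7.349, max(19.98, 0) = 19.98
Node uu (S = 92.57): continuation = e^(−0.02)·[0.3510·0.0000 + 0.6490·0.0000] = 0.0000; exercise value = 0.0000 ≤ continuation, so V_uu = 0.0000
Node ud (S = 76.47): continuation = e^(−0.02)·[0.3510·0.0000 + 0.6490·7.3487] = 4.6749; exercise value = 3.5250 ≤ continuation, so V_ud = 4.6749
Node dd (S = 63.17): continuation = e^(−0.02)·[0.3510·7.3487 + 0.6490·19.9838] = 15.2409; exercise value = 16.8250 > continuation, so V_dd = 16.8250 (exercise)
Node u (S = 80.5): continuation = e^(−0.02)·[0.3510·0.0000 + 0.6490·4.6749] = 2.9739; exercise value = 0.0000 ≤ continuation, so V_u = 2.9739
Node d (S = 66.5): continuation = e^(−0.02)·[0.3510·4.6749 + 0.6490·16.8250] = 12.3115; exercise value = 13.5000 > continuation, so V_d = 13.5000 (exercise)
Node 0 (S = 70): continuation = e^(−0.02)·[0.3510·2.9739 + 0.6490·13.5000] = 9.6111; exercise value = 10.0000 > continuation, so V_0 = 10.0000 (exercise)

£10.00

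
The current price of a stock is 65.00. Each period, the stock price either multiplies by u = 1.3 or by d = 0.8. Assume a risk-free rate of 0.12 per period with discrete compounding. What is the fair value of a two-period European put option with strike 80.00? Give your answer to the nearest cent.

8.52

Risk-neutral probability p = (1 + 0.12 − 0.8)/(1.3 − 0.8) = 0.3200/0.5000 = 0.6400
Terminal stock prices: S_uu = 109.9, S_ud = 67.6, S_dd = 41.6
Terminal payoffs (K − S): max(-29.85, 0) = 0, max(12.4, 0) = 12.4, max(38.4, 0) = 38.4
Node u (S = 84.5): V_u = 1/1.12·[0.6400·0.0000 + 0.3600·12.4000] = 3.9857
Node d (S = 52): V_d = 1/1.12·[0.6400·12.4000 + 0.3600·38.4000] = 19.4286
Node 0 (S = 65): V_0 = 1/1.12·[0.6400·3.9857 + 0.3600·19.4286] = 8.5224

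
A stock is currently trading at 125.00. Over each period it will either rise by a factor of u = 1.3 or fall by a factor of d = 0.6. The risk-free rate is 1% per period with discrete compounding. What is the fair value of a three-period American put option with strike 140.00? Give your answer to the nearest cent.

38.60

Risk-neutral probability p = (1 + 0.01 − 0.6)/(1.3 − 0.6) = 0.4100/0.7000 = 0.5857
Terminal stock prices: S_uuu = 274.6, S_uud = 126.8, S_udd = 58.5, S_ddd = 27
Terminal payoffs (K − S): max(-134.6, 0) = 0, max(13.25, 0) = 13.25, max(81.5, 0) = 81.5, max(113, 0) = 113
Node uu (S = 211.3): continuation = 1/1.01·[0.5857·0.0000 + 0.4143·13.2500] = 5.4349; exercise value = 0.0000 ≤ continuation, so V_uu = 5.4349
Node ud (S = 97.5): continuation = 1/1.01·[0.5857·13.2500 + 0.4143·81.5000] = 41.1139; exercise value = 42.5000 > continuation, so V_ud = 42.5000 (exercise)
Node dd (S = 45): continuation = 1/1.01·[0.5857·81.5000 + 0.4143·113.0000] = 93.6139; exercise value = 95.0000 > continuation, so V_dd = 95.0000 (exercise)
Node u (S = 162.5): continuation = 1/1.01·[0.5857·5.4349 + 0.4143·42.5000] = 20.5846; exercise value = 0.0000 ≤ continuation, so V_u = 20.5846
Node d (S = 75): continuation = 1/1.01·[0.5857·42.5000 + 0.4143·95.0000] = 63.6139; exercise value = 65.0000 > continuation, so V_d = 65.0000 (exercise)
Node 0 (S = 125): continuation = 1/1.01·[0.5857·20.5846 + 0.4143·65.0000] = 38.5993; exercise value = 15.0000 ≤ continuation, so V_0 = 38.5993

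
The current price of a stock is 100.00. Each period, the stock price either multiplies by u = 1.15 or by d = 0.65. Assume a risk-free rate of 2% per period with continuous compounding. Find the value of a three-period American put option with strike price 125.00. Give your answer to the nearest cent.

29.78

Risk-neutral probability p = (e^0.02 − 0.65)/(1.15 − 0.65) = 0.3702/0.5000 = 0.7404
Terminal stock prices: S_uuu = 152.1, S_uud = 85.96, S_udd = 48.59, S_ddd = 27.46
Terminal payoffs (K − S): max(-27.09, 0) = 0, max(39.04, 0) = 39.04, max(76.41, 0) = 76.41, max(97.54, 0) = 97.54
Node uu (S = 132.2): continuation = e^(−0.02)·[0.7404·0.0000 + 0.2596·39.0375] = 9.9334; exercise value = 0.0000 ≤ continuation, so V_uu = 9.9334
Node ud (S = 74.75): continuation = e^(−0.02)·[0.7404·39.0375 + 0.2596·76.4125] = 47.7748; exercise value = 50.2500 > continuation, so V_ud = 50.2500 (exercise)
Node dd (S = 42.25): continuation = e^(−0.02)·[0.7404·76.4125 + 0.2596·97.5375] = 80.2748; exercise value = 82.7500 > continuation, so V_dd = 82.7500 (exercise)
Node u (S = 115): continuation = e^(−0.02)·[0.7404·9.9334 + 0.2596·50.2500] = 19.9955; exercise value = 10.0000 ≤ continuation, so V_u = 19.9955
Node d (S = 65): continuation = e^(−0.02)·[0.7404·50.2500 + 0.2596·82.7500] = 57.5248; exercise value = 60.0000 > continuation, so V_d = 60.0000 (exercise)
Node 0 (S = 100): continuation = e^(−0.02)·[0.7404·19.9955 + 0.2596·60.0000] = 29.7790; exercise value = 25.0000 ≤ continuation, so V_0 = 29.7790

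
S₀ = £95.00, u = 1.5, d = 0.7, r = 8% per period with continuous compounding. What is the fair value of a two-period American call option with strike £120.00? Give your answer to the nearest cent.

£18.34

Risk-neutral probability p = (e^0.08 − 0.7)/(1.5 − 0.7) = 0.3833/0.8000 = 0.4791
Terminal stock prices: S_uu = 213.8, S_ud = 99.75, S_dd = 46.55
Terminal payoffs (S − K): max(93.75, 0) = 93.75, max(-20.25, 0) = 0, max(-73.45, 0) = 0
Node u (S = 142.5): continuation = e^(−0.08)·[0.4791·93.7500 + 0.5209·0.0000] = 41.4631; exercise value = 22.5000 ≤ continuation, so V_u = 41.4631
Node d (S = 66.5): continuation = e^(−0.08)·[0.4791·0.0000 + 0.5209·0.0000] = 0.0000; exercise value = 0.0000 ≤ continuation, so V_d = 0.0000
Node 0 (S = 95): continuation = e^(−0.08)·[0.4791·41.4631 + 0.5209·0.0000] = 18.3380; exercise value = 0.0000 ≤ continuation, so V_0 = 18.3380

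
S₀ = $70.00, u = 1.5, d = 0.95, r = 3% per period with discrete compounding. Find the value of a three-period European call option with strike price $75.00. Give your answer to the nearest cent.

Risk-neutral probability p = (1 + 0.03 − 0.95)/(1.5 − 0.95) = 0.0800/0.5500 = 0.1455
Terminal stock prices: S_uuu = 236.2, S_uud = 149.6, S_udd = 94.76, S_ddd = 60.02
Terminal payoffs (S − K): max(161.2, 0) = 161.2, max(74.62, 0) = 74.62, max(19.76, 0) = 19.76, max(-14.98, 0) = 0
Node uu (S = 157.5): V_uu = 1/1.03·[0.1455·161.2500 + 0.8545·74.6250] = 84.6845
Node ud (S = 99.75): V_ud = 1/1.03·[0.1455·74.6250 + 0.8545·19.7625] = 26.9345
Node dd (S = 63.17): V_dd = 1/1.03·[0.1455·19.7625 + 0.8545·0.0000] = 2.7908
Node u (S = 105): V_u = 1/1.03·[0.1455·84.6845 + 0.8545·26.9345] = 34.3053
Node d (S = 66.5): V_d = 1/1.03·[0.1455·26.9345 + 0.8545·2.7908] = 6.1191
Node 0 (S = 70): V_0 = 1/1.03·[0.1455·34.3053 + 0.8545·6.1191] = 9.9212

$9.92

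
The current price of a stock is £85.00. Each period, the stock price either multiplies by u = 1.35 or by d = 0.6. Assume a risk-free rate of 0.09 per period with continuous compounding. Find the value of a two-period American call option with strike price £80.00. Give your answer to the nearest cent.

£27.17

Risk-neutral probability p = (e^0.09 − 0.6)/(1.35 − 0.6) = 0.4942/0.7500 = 0.6589
Terminal stock prices: S_uu = 154.9, S_ud = 68.85, S_dd = 30.6
Terminal payoffs (S − K): max(74.91, 0) = 74.91, max(-11.15, 0) = 0, max(-49.4, 0) = 0
Node u (S = 114.8): continuation = e^(−0.09)·[0.6589·74.9125 + 0.3411·0.0000] = 45.1114; exercise value = 34.7500 ≤ continuation, so V_u = 45.1114
Node d (S = 51): continuation = e^(−0.09)·[0.6589·0.0000 + 0.3411·0.0000] = 0.0000; exercise value = 0.0000 ≤ continuation, so V_d = 0.0000
Node 0 (S = 85): continuation = e^(−0.09)·[0.6589·45.1114 + 0.3411·0.0000] = 27.1656; exercise value = 5.0000 ≤ continuation, so V_0 = 27.1656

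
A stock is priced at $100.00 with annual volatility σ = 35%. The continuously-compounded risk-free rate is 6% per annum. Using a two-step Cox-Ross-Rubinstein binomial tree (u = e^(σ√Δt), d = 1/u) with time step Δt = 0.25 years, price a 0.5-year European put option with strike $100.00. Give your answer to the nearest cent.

CRR parameters: u = e^(σ√Δt) = e^(0.35·√0.25) = 1.1912, d = 1/u = 0.8395
Per-period rate: rΔt = 0.06·0.25 = 0.015, so R = e^0.015 = 1.0151
Risk-neutral probability p = (e^0.015 − 0.8395)/(1.1912 − 0.8395) = 0.1757/0.3518 = 0.4993
Terminal stock prices: S_uu = 141.9, S_ud = 100, S_dd = 70.47
Terminal payoffs (K − S): max(-41.91, 0) = 0, max(0, 0) = 0, max(29.53, 0) = 29.53
Node u (S = 119.1): V_u = e^(−0.015)·[0.4993·0.0000 + 0.5007·0.0000] = 0.0000
Node d (S = 83.95): V_d = e^(−0.015)·[0.4993·0.0000 + 0.5007·29.5312] = 14.5655
Node 0 (S = 100): V_0 = e^(−0.015)·[0.4993·0.0000 + 0.5007·14.5655] = 7.1841

$7.18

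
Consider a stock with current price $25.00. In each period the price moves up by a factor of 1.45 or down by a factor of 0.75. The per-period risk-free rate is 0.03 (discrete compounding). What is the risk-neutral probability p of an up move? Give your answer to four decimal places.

Risk-neutral probability p = (1 + 0.03 − 0.75)/(1.45 − 0.75) = 0.2800/0.7000 = 0.4000

p = 0.4000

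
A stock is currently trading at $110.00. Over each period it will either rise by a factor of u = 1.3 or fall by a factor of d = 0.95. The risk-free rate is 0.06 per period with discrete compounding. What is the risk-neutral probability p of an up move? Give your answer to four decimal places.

p = 0.3143

Risk-neutral probability p = (1 + 0.06 − 0.95)/(1.3 − 0.95) = 0.1100/0.3500 = 0.3143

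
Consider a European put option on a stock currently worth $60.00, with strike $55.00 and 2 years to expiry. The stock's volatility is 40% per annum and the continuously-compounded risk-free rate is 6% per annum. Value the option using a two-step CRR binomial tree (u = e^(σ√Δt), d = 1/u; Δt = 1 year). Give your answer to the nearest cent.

$6.81

CRR parameters: u = e^(σ√Δt) = e^(0.4·√1) = 1.4918, d = 1/u = 0.6703
Per-period rate: rΔt = 0.06·1 = 0.06, so R = e^0.06 = 1.0618
Risk-neutral probability p = (e^0.06 − 0.6703)/(1.4918 − 0.6703) = 0.3915/0.8215 = 0.4766
Terminal stock prices: S_uu = 133.5, S_ud = 60, S_dd = 26.96
Terminal payoffs (K − S): max(-78.53, 0) = 0, max(-5, 0) = 0, max(28.04, 0) = 28.04
Node u (S = 89.51): V_u = e^(−0.06)·[0.4766·0.0000 + 0.5234·0.0000] = 0.0000
Node d (S = 40.22): V_d = e^(−0.06)·[0.4766·0.0000 + 0.5234·28.0403] = 13.8220
Node 0 (S = 60): V_0 = e^(−0.06)·[0.4766·0.0000 + 0.5234·13.8220] = 6.8133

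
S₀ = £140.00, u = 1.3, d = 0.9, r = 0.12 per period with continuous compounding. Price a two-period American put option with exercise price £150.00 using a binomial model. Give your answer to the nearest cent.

Risk-neutral probability p = (e^0.12 − 0.9)/(1.3 − 0.9) = 0.2275/0.4000 = 0.5687
Terminal stock prices: S_uu = 236.6, S_ud = 163.8, S_dd = 113.4
Terminal payoffs (K − S): max(-86.6, 0) = 0, max(-13.8, 0) = 0, max(36.6, 0) = 36.6
Node u (S = 182): continuation = e^(−0.12)·[0.5687·0.0000 + 0.4313·0.0000] = 0.0000; exercise value = 0.0000 ≤ continuation, so V_u = 0.0000
Node d (S = 126): continuation = e^(−0.12)·[0.5687·0.0000 + 0.4313·36.6000] = 13.9992; exercise value = 24.0000 > continuation, so V_d = 24.0000 (exercise)
Node 0 (S = 140): continuation = e^(−0.12)·[0.5687·0.0000 + 0.4313·24.0000] = 9.1798; exercise value = 10.0000 > continuation, so V_0 = 10.0000 (exercise)

£10.00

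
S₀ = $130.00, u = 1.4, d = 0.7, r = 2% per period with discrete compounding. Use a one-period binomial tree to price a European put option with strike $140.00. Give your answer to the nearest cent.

$26.08

Risk-neutral probability p = (1 + 0.02 − 0.7)/(1.4 − 0.7) = 0.3200/0.7000 = 0.4571
Terminal stock prices: S_u = 182, S_d = 91
Terminal payoffs (K − S): max(-42, 0) = 0, max(49, 0) = 49
Node 0 (S = 130): V_0 = 1/1.02·[0.4571·0.0000 + 0.5429·49.0000] = 26.0784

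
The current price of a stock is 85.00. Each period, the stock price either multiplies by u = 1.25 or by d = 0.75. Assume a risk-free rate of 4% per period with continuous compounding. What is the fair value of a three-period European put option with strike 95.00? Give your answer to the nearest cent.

Risk-neutral probability p = (e^0.04 − 0.75)/(1.25 − 0.75) = 0.2908/0.5000 = 0.5816
Terminal stock prices: S_uuu = 166, S_uud = 99.61, S_udd = 59.77, S_ddd = 35.86
Terminal payoffs (K − S): max(-71.02, 0) = 0, max(-4.609, 0) = 0, max(35.23, 0) = 35.23, max(59.14, 0) = 59.14
Node uu (S = 132.8): V_uu = e^(−0.04)·[0.5816·0.0000 + 0.4184·0.0000] = 0.0000
Node ud (S = 79.69): V_ud = e^(−0.04)·[0.5816·0.0000 + 0.4184·35.2344] = 14.1633
Node dd (S = 47.81): V_dd = e^(−0.04)·[0.5816·35.2344 + 0.4184·59.1406] = 43.4625
Node u (S = 106.2): V_u = e^(−0.04)·[0.5816·0.0000 + 0.4184·14.1633] = 5.6933
Node d (S = 63.75): V_d = e^(−0.04)·[0.5816·14.1633 + 0.4184·43.4625] = 25.3854
Node 0 (S = 85): V_0 = e^(−0.04)·[0.5816·5.6933 + 0.4184·25.3854] = 13.3858

13.39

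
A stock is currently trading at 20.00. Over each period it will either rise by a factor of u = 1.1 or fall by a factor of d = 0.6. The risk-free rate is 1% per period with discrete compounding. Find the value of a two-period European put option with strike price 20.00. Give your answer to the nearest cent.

Risk-neutral probability p = (1 + 0.01 − 0.6)/(1.1 − 0.6) = 0.4100/0.5000 = 0.8200
Terminal stock prices: S_uu = 24.2, S_ud = 13.2, S_dd = 7.2
Terminal payoffs (K − S): max(-4.2, 0) = 0, max(6.8, 0) = 6.8, max(12.8, 0) = 12.8
Node u (S = 22): V_u = 1/1.01·[0.8200·0.0000 + 0.1800·6.8000] = 1.2119
Node d (S = 12): V_d = 1/1.01·[0.8200·6.8000 + 0.1800·12.8000] = 7.8020
Node 0 (S = 20): V_0 = 1/1.01·[0.8200·1.2119 + 0.1800·7.8020] = 2.3744

2.37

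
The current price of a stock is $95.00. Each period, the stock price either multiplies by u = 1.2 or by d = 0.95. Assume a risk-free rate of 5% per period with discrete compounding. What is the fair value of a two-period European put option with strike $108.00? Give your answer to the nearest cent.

Risk-neutral probability p = (1 + 0.05 − 0.95)/(1.2 − 0.95) = 0.1000/0.2500 = 0.4000
Terminal stock prices: S_uu = 136.8, S_ud = 108.3, S_dd = 85.74
Terminal payoffs (K − S): max(-28.8, 0) = 0, max(-0.3, 0) = 0, max(22.26, 0) = 22.26
Node u (S = 114): V_u = 1/1.05·[0.4000·0.0000 + 0.6000·0.0000] = 0.0000
Node d (S = 90.25): V_d = 1/1.05·[0.4000·0.0000 + 0.6000·22.2625] = 12.7214
Node 0 (S = 95): V_0 = 1/1.05·[0.4000·0.0000 + 0.6000·12.7214] = 7.2694

$7.27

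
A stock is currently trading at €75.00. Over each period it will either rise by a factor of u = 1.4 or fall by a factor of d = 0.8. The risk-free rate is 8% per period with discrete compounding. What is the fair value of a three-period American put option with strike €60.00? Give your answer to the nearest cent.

€2.93

Risk-neutral probability p = (1 + 0.08 − 0.8)/(1.4 − 0.8) = 0.2800/0.6000 = 0.4667
Terminal stock prices: S_uuu = 205.8, S_uud = 117.6, S_udd = 67.2, S_ddd = 38.4
Terminal payoffs (K − S): max(-145.8, 0) = 0, max(-57.6, 0) = 0, max(-7.2, 0) = 0, max(21.6, 0) = 21.6
Node uu (S = 147): continuation = 1/1.08·[0.4667·0.0000 + 0.5333·0.0000] = 0.0000; exercise value = 0.0000 ≤ continuation, so V_uu = 0.0000
Node ud (S = 84): continuation = 1/1.08·[0.4667·0.0000 + 0.5333·0.0000] = 0.0000; exercise value = 0.0000 ≤ continuation, so V_ud = 0.0000
Node dd (S = 48): continuation = 1/1.08·[0.4667·0.0000 + 0.5333·21.6000] = 10.6667; exercise value = 12.0000 > continuation, so V_dd = 12.0000 (exercise)
Node u (S = 105): continuation = 1/1.08·[0.4667·0.0000 + 0.5333·0.0000] = 0.0000; exercise value = 0.0000 ≤ continuation, so V_u = 0.0000
Node d (S = 60): continuation = 1/1.08·[0.4667·0.0000 + 0.5333·12.0000] = 5.9259; exercise value = 0.0000 ≤ continuation, so V_d = 5.9259
Node 0 (S = 75): continuation = 1/1.08·[0.4667·0.0000 + 0.5333·5.9259] = 2.9264; exercise value = 0.0000 ≤ continuation, so V_0 = 2.9264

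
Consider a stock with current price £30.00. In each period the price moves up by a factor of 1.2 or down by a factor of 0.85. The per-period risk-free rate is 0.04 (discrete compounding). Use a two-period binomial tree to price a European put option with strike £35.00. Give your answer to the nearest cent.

Risk-neutral probability p = (1 + 0.04 − 0.85)/(1.2 − 0.85) = 0.1900/0.3500 = 0.5429
Terminal stock prices: S_uu = 43.2, S_ud = 30.6, S_dd = 21.67
Terminal payoffs (K − S): max(-8.2, 0) = 0, max(4.4, 0) = 4.4, max(13.33, 0) = 13.33
Node u (S = 36): V_u = 1/1.04·[0.5429·0.0000 + 0.4571·4.4000] = 1.9341
Node d (S = 25.5): V_d = 1/1.04·[0.5429·4.4000 + 0.4571·13.3250] = 8.1538
Node 0 (S = 30): V_0 = 1/1.04·[0.5429·1.9341 + 0.4571·8.1538] = 4.5936

£4.59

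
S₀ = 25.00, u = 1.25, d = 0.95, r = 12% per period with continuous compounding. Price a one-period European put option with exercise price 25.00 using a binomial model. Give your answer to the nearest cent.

0.45

Risk-neutral probability p = (e^0.12 − 0.95)/(1.25 − 0.95) = 0.1775/0.3000 = 0.5917
Terminal stock prices: S_u = 31.25, S_d = 23.75
Terminal payoffs (K − S): max(-6.25, 0) = 0, max(1.25, 0) = 1.25
Node 0 (S = 25): V_0 = e^(−0.12)·[0.5917·0.0000 + 0.4083·1.2500] = 0.4527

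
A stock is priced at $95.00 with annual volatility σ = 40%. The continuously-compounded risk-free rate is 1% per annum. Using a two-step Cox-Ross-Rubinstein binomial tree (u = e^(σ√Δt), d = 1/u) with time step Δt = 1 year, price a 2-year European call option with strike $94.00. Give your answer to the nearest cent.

CRR parameters: u = e^(σ√Δt) = e^(0.4·√1) = 1.4918, d = 1/u = 0.6703
Per-period rate: rΔt = 0.01·1 = 0.01, so R = e^0.01 = 1.0101
Risk-neutral probability p = (e^0.01 − 0.6703)/(1.4918 − 0.6703) = 0.3397/0.8215 = 0.4135
Terminal stock prices: S_uu = 211.4, S_ud = 95, S_dd = 42.69
Terminal payoffs (S − K): max(117.4, 0) = 117.4, max(1, 0) = 1, max(-51.31, 0) = 0
Node u (S = 141.7): V_u = e^(−0.01)·[0.4135·117.4264 + 0.5865·1.0000] = 48.6587
Node d (S = 63.68): V_d = e^(−0.01)·[0.4135·1.0000 + 0.5865·0.0000] = 0.4094
Node 0 (S = 95): V_0 = e^(−0.01)·[0.4135·48.6587 + 0.5865·0.4094] = 20.1601

$20.16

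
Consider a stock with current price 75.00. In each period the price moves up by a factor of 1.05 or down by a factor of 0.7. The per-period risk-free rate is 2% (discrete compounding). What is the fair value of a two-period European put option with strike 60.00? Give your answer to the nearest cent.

0.90

Risk-neutral probability p = (1 + 0.02 − 0.7)/(1.05 − 0.7) = 0.3200/0.3500 = 0.9143
Terminal stock prices: S_uu = 82.69, S_ud = 55.12, S_dd = 36.75
Terminal payoffs (K − S): max(-22.69, 0) = 0, max(4.875, 0) = 4.875, max(23.25, 0) = 23.25
Node u (S = 78.75): V_u = 1/1.02·[0.9143·0.0000 + 0.0857·4.8750] = 0.4097
Node d (S = 52.5): V_d = 1/1.02·[0.9143·4.8750 + 0.0857·23.2500] = 6.3235
Node 0 (S = 75): V_0 = 1/1.02·[0.9143·0.4097 + 0.0857·6.3235] = 0.8986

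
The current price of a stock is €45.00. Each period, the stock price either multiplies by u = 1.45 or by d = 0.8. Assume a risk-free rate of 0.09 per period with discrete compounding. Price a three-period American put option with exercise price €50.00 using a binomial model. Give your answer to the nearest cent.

Risk-neutral probability p = (1 + 0.09 − 0.8)/(1.45 − 0.8) = 0.2900/0.6500 = 0.4462
Terminal stock prices: S_uuu = 137.2, S_uud = 75.69, S_udd = 41.76, S_ddd = 23.04
Terminal payoffs (K − S): max(-87.19, 0) = 0, max(-25.69, 0) = 0, max(8.24, 0) = 8.24, max(26.96, 0) = 26.96
Node uu (S = 94.61): continuation = 1/1.09·[0.4462·0.0000 + 0.5538·0.0000] = 0.0000; exercise value = 0.0000 ≤ continuation, so V_uu = 0.0000
Node ud (S = 52.2): continuation = 1/1.09·[0.4462·0.0000 + 0.5538·8.2400] = 4.1869; exercise value = 0.0000 ≤ continuation, so V_ud = 4.1869
Node dd (S = 28.8): continuation = 1/1.09·[0.4462·8.2400 + 0.5538·26.9600] = 17.0716; exercise value = 21.2000 > continuation, so V_dd = 21.2000 (exercise)
Node u (S = 65.25): continuation = 1/1.09·[0.4462·0.0000 + 0.5538·4.1869] = 2.1274; exercise value = 0.0000 ≤ continuation, so V_u = 2.1274
Node d (S = 36): continuation = 1/1.09·[0.4462·4.1869 + 0.5538·21.2000] = 12.4858; exercise value = 14.0000 > continuation, so V_d = 14.0000 (exercise)
Node 0 (S = 45): continuation = 1/1.09·[0.4462·2.1274 + 0.5538·14.0000] = 7.9844; exercise value = 5.0000 ≤ continuation, so V_0 = 7.9844

€7.98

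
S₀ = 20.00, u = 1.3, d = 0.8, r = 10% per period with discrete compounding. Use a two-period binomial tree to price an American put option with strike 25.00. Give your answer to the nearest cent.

Risk-neutral probability p = (1 + 0.1 − 0.8)/(1.3 − 0.8) = 0.3000/0.5000 = 0.6000
Terminal stock prices: S_uu = 33.8, S_ud = 20.8, S_dd = 12.8
Terminal payoffs (K − S): max(-8.8, 0) = 0, max(4.2, 0) = 4.2, max(12.2, 0) = 12.2
Node u (S = 26): continuation = 1/1.1·[0.6000·0.0000 + 0.4000·4.2000] = 1.5273; exercise value = 0.0000 ≤ continuation, so V_u = 1.5273
Node d (S = 16): continuation = 1/1.1·[0.6000·4.2000 + 0.4000·12.2000] = 6.7273; exercise value = 9.0000 > continuation, so V_d = 9.0000 (exercise)
Node 0 (S = 20): continuation = 1/1.1·[0.6000·1.5273 + 0.4000·9.0000] = 4.1058; exercise value = 5.0000 > continuation, so V_0 = 5.0000 (exercise)

5.00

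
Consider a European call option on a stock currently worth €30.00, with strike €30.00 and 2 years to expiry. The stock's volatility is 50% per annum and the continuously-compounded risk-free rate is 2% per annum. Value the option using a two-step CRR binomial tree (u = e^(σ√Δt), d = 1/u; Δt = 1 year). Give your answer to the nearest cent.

€7.80

CRR parameters: u = e^(σ√Δt) = e^(0.5·√1) = 1.6487, d = 1/u = 0.6065
Per-period rate: rΔt = 0.02·1 = 0.02, so R = e^0.02 = 1.0202
Risk-neutral probability p = (e^0.02 − 0.6065)/(1.6487 − 0.6065) = 0.4137/1.0422 = 0.3969
Terminal stock prices: S_uu = 81.55, S_ud = 30, S_dd = 11.04
Terminal payoffs (S − K): max(51.55, 0) = 51.55, max(0, 0) = 0, max(-18.96, 0) = 0
Node u (S = 49.46): V_u = e^(−0.02)·[0.3969·51.5485 + 0.6031·0.0000] = 20.0557
Node d (S = 18.2): V_d = e^(−0.02)·[0.3969·0.0000 + 0.6031·0.0000] = 0.0000
Node 0 (S = 30): V_0 = e^(−0.02)·[0.3969·20.0557 + 0.6031·0.0000] = 7.8030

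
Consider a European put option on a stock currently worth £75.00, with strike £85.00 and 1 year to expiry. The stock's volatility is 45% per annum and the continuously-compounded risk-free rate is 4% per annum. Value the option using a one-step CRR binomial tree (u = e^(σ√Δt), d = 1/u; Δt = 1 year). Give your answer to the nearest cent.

CRR parameters: u = e^(σ√Δt) = e^(0.45·√1) = 1.5683, d = 1/u = 0.6376
Per-period rate: rΔt = 0.04·1 = 0.04, so R = e^0.04 = 1.0408
Risk-neutral probability p = (e^0.04 − 0.6376)/(1.5683 − 0.6376) = 0.4032/0.9307 = 0.4332
Terminal stock prices: S_u = 117.6, S_d = 47.82
Terminal payoffs (K − S): max(-32.62, 0) = 0, max(37.18, 0) = 37.18
Node 0 (S = 75): V_0 = e^(−0.04)·[0.4332·0.0000 + 0.5668·37.1779] = 20.2458

£20.25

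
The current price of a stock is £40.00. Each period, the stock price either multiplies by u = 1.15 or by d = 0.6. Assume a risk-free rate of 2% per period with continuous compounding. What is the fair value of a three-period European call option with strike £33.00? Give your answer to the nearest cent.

£11.69

Risk-neutral probability p = (e^0.02 − 0.6)/(1.15 − 0.6) = 0.4202/0.5500 = 0.7640
Terminal stock prices: S_uuu = 60.83, S_uud = 31.74, S_udd = 16.56, S_ddd = 8.64
Terminal payoffs (S − K): max(27.83, 0) = 27.83, max(-1.26, 0) = 0, max(-16.44, 0) = 0, max(-24.36, 0) = 0
Node uu (S = 52.9): V_uu = e^(−0.02)·[0.7640·27.8350 + 0.2360·0.0000] = 20.8449
Node ud (S = 27.6): V_ud = e^(−0.02)·[0.7640·0.0000 + 0.2360·0.0000] = 0.0000
Node dd (S = 14.4): V_dd = e^(−0.02)·[0.7640·0.0000 + 0.2360·0.0000] = 0.0000
Node u (S = 46): V_u = e^(−0.02)·[0.7640·20.8449 + 0.2360·0.0000] = 15.6102
Node d (S = 24): V_d = e^(−0.02)·[0.7640·0.0000 + 0.2360·0.0000] = 0.0000
Node 0 (S = 40): V_0 = e^(−0.02)·[0.7640·15.6102 + 0.2360·0.0000] = 11.6901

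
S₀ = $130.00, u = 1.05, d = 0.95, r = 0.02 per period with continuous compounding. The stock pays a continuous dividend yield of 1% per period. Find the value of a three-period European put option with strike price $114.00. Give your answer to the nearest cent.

Per-period risk-free factor R = e^0.02 = 1.0202; dividend-adjusted growth = e^(0.02−0.01) = 1.0101.
Risk-neutral probability p = (1.0101 − 0.95)/(1.05 − 0.95) = 0.0601/0.1000 = 0.6005
Terminal stock prices: S_uuu = 150.5, S_uud = 136.2, S_udd = 123.2, S_ddd = 111.5
Terminal payoffs (K − S): max(-36.49, 0) = 0, max(-22.16, 0) = 0, max(-9.191, 0) = 0, max(2.541, 0) = 2.541
Node uu (S = 143.3): V_uu = e^(−0.02)·[0.6005·0.0000 + 0.3995·0.0000] = 0.0000
Node ud (S = 129.7): V_ud = e^(−0.02)·[0.6005·0.0000 + 0.3995·0.0000] = 0.0000
Node dd (S = 117.3): V_dd = e^(−0.02)·[0.6005·0.0000 + 0.3995·2.5413] = 0.9951
Node u (S = 136.5): V_u = e^(−0.02)·[0.6005·0.0000 + 0.3995·0.0000] = 0.0000
Node d (S = 123.5): V_d = e^(−0.02)·[0.6005·0.0000 + 0.3995·0.9951] = 0.3897
Node 0 (S = 130): V_0 = e^(−0.02)·[0.6005·0.0000 + 0.3995·0.3897] = 0.1526

$0.15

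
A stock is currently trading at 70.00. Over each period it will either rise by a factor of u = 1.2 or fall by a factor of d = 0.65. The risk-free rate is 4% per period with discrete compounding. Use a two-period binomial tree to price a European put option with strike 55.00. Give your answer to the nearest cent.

Risk-neutral probability p = (1 + 0.04 − 0.65)/(1.2 − 0.65) = 0.3900/0.5500 = 0.7091
Terminal stock prices: S_uu = 100.8, S_ud = 54.6, S_dd = 29.58
Terminal payoffs (K − S): max(-45.8, 0) = 0, max(0.4, 0) = 0.4, max(25.42, 0) = 25.42
Node u (S = 84): V_u = 1/1.04·[0.7091·0.0000 + 0.2909·0.4000] = 0.1119
Node d (S = 45.5): V_d = 1/1.04·[0.7091·0.4000 + 0.2909·25.4250] = 7.3846
Node 0 (S = 70): V_0 = 1/1.04·[0.7091·0.1119 + 0.2909·7.3846] = 2.1419

2.14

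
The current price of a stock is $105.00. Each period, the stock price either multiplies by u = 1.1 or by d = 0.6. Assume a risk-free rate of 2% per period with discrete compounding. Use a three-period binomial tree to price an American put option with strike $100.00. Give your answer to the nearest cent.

$12.30

Risk-neutral probability p = (1 + 0.02 − 0.6)/(1.1 − 0.6) = 0.4200/0.5000 = 0.8400
Terminal stock prices: S_uuu = 139.8, S_uud = 76.23, S_udd = 41.58, S_ddd = 22.68
Terminal payoffs (K − S): max(-39.76, 0) = 0, max(23.77, 0) = 23.77, max(58.42, 0) = 58.42, max(77.32, 0) = 77.32
Node uu (S = 127.1): continuation = 1/1.02·[0.8400·0.0000 + 0.1600·23.7700] = 3.7286; exercise value = 0.0000 ≤ continuation, so V_uu = 3.7286
Node ud (S = 69.3): continuation = 1/1.02·[0.8400·23.7700 + 0.1600·58.4200] = 28.7392; exercise value = 30.7000 > continuation, so V_ud = 30.7000 (exercise)
Node dd (S = 37.8): continuation = 1/1.02·[0.8400·58.4200 + 0.1600·77.3200] = 60.2392; exercise value = 62.2000 > continuation, so V_dd = 62.2000 (exercise)
Node u (S = 115.5): continuation = 1/1.02·[0.8400·3.7286 + 0.1600·30.7000] = 7.8863; exercise value = 0.0000 ≤ continuation, so V_u = 7.8863
Node d (S = 63): continuation = 1/1.02·[0.8400·30.7000 + 0.1600·62.2000] = 35.0392; exercise value = 37.0000 > continuation, so V_d = 37.0000 (exercise)
Node 0 (S = 105): continuation = 1/1.02·[0.8400·7.8863 + 0.1600·37.0000] = 12.2985; exercise value = 0.0000 ≤ continuation, so V_0 = 12.2985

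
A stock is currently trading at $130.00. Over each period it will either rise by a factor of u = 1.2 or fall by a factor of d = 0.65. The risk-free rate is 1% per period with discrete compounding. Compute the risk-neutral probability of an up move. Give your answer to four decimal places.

p = 0.6545

Risk-neutral probability p = (1 + 0.01 − 0.65)/(1.2 − 0.65) = 0.3600/0.5500 = 0.6545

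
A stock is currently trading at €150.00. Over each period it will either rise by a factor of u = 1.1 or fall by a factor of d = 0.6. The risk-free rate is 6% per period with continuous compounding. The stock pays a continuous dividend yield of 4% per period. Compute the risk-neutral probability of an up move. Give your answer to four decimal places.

Per-period risk-free factor R = e^0.06 = 1.0618; dividend-adjusted growth = e^(0.06−0.04) = 1.0202.
Risk-neutral probability p = (1.0202 − 0.6)/(1.1 − 0.6) = 0.4202/0.5000 = 0.8404

p = 0.8404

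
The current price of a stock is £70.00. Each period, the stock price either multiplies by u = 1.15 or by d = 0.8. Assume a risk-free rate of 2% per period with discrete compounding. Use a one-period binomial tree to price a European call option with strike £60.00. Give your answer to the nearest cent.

£12.63

Risk-neutral probability p = (1 + 0.02 − 0.8)/(1.15 − 0.8) = 0.2200/0.3500 = 0.6286
Terminal stock prices: S_u = 80.5, S_d = 56
Terminal payoffs (S − K): max(20.5, 0) = 20.5, max(-4, 0) = 0
Node 0 (S = 70): V_0 = 1/1.02·[0.6286·20.5000 + 0.3714·0.0000] = 12.6331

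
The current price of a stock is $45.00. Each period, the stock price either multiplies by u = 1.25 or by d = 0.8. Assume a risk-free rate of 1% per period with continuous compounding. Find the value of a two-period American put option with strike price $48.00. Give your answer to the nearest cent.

Risk-neutral probability p = (e^0.01 − 0.8)/(1.25 − 0.8) = 0.2101/0.4500 = 0.4668
Terminal stock prices: S_uu = 70.31, S_ud = 45, S_dd = 28.8
Terminal payoffs (K − S): max(-22.31, 0) = 0, max(3, 0) = 3, max(19.2, 0) = 19.2
Node u (S = 56.25): continuation = e^(−0.01)·[0.4668·0.0000 + 0.5332·3.0000] = 1.5837; exercise value = 0.0000 ≤ continuation, so V_u = 1.5837
Node d (S = 36): continuation = e^(−0.01)·[0.4668·3.0000 + 0.5332·19.2000] = 11.5224; exercise value = 12.0000 > continuation, so V_d = 12.0000 (exercise)
Node 0 (S = 45): continuation = e^(−0.01)·[0.4668·1.5837 + 0.5332·12.0000] = 7.0669; exercise value = 3.0000 ≤ continuation, so V_0 = 7.0669

$7.07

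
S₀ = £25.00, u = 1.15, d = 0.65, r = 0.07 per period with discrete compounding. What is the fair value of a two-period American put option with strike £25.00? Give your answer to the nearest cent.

Risk-neutral probability p = (1 + 0.07 − 0.65)/(1.15 − 0.65) = 0.4200/0.5000 = 0.8400
Terminal stock prices: S_uu = 33.06, S_ud = 18.69, S_dd = 10.56
Terminal payoffs (K − S): max(-8.062, 0) = 0, max(6.312, 0) = 6.312, max(14.44, 0) = 14.44
Node u (S = 28.75): continuation = 1/1.07·[0.8400·0.0000 + 0.1600·6.3125] = 0.9439; exercise value = 0.0000 ≤ continuation, so V_u = 0.9439
Node d (S = 16.25): continuation = 1/1.07·[0.8400·6.3125 + 0.1600·14.4375] = 7.1145; exercise value = 8.7500 > continuation, so V_d = 8.7500 (exercise)
Node 0 (S = 25): continuation = 1/1.07·[0.8400·0.9439 + 0.1600·8.7500] = 2.0494; exercise value = 0.0000 ≤ continuation, so V_0 = 2.0494

£2.05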